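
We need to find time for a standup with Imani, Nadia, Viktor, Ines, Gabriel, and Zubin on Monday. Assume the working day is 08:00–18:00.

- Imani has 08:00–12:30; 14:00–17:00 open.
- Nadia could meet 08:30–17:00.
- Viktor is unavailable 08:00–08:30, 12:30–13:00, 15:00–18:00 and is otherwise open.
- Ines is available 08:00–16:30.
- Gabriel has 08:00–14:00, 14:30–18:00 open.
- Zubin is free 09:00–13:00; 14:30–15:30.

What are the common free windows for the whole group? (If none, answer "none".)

09:00-12:30, 14:30-15:00

Imani free: 08:00-12:30, 14:00-17:00.
Nadia free: 08:30-17:00.
Viktor free: 08:30-12:30, 13:00-15:00 (invert busy blocks within the working day).
Ines free: 08:00-16:30.
Gabriel free: 08:00-14:00, 14:30-18:00.
Zubin free: 09:00-13:00, 14:30-15:30.
Imani ∩ Nadia: 08:30-12:30, 14:00-17:00.
Imani ∩ Nadia ∩ Viktor: 08:30-12:30, 14:00-15:00.
Imani ∩ Nadia ∩ Viktor ∩ Ines: 08:30-12:30, 14:00-15:00.
Imani ∩ Nadia ∩ Viktor ∩ Ines ∩ Gabriel: 08:30-12:30, 14:30-15:00.
Imani ∩ Nadia ∩ Viktor ∩ Ines ∩ Gabriel ∩ Zubin: 09:00-12:30, 14:30-15:00.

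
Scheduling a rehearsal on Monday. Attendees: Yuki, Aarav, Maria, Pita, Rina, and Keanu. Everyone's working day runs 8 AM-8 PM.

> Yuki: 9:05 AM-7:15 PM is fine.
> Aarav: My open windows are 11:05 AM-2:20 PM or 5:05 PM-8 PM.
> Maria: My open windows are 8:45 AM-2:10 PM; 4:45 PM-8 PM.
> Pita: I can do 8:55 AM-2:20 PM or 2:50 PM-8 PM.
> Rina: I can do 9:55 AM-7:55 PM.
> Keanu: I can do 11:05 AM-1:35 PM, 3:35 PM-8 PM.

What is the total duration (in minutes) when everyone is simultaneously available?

280

Yuki ∩ Aarav: 11:05-14:20, 17:05-19:15.
Yuki ∩ Aarav ∩ Maria: 11:05-14:10, 17:05-19:15.
Yuki ∩ Aarav ∩ Maria ∩ Pita: 11:05-14:10, 17:05-19:15.
Yuki ∩ Aarav ∩ Maria ∩ Pita ∩ Rina: 11:05-14:10, 17:05-19:15.
Yuki ∩ Aarav ∩ Maria ∩ Pita ∩ Rina ∩ Keanu: 11:05-13:35, 17:05-19:15.
So the common availability across everyone is 11:05-13:35, 17:05-19:15.
Summing the common windows: 150 + 130 = 280 minutes.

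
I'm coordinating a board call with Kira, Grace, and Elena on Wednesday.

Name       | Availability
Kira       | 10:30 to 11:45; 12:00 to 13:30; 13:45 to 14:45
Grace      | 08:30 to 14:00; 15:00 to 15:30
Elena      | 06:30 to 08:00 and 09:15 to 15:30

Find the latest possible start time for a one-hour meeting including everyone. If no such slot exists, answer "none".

Kira ∩ Grace: 10:30-11:45, 12:00-13:30, 13:45-14:00.
Kira ∩ Grace ∩ Elena: 10:30-11:45, 12:00-13:30, 13:45-14:00.
The last common window of at least 60 minutes is 12:00-13:30; a 60-minute meeting can start as late as 12:30 and still end by 13:30.

12:30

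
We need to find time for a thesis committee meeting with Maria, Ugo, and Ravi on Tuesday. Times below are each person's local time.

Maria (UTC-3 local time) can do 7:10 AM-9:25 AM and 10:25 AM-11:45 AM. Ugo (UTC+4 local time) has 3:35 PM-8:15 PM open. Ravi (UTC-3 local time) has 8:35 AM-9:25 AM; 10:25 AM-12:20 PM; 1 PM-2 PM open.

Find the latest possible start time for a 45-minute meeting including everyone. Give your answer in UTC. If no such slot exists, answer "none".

14:00

Maria in UTC: 10:10-12:25, 13:25-14:45 (add 3h to convert from UTC-3).
Ugo in UTC: 11:35-16:15 (subtract 4h to convert from UTC+4).
Ravi in UTC: 11:35-12:25, 13:25-15:20, 16:00-17:00 (add 3h to convert from UTC-3).
Maria ∩ Ugo: 11:35-12:25, 13:25-14:45.
Maria ∩ Ugo ∩ Ravi: 11:35-12:25, 13:25-14:45.
So the common availability across everyone is 11:35-12:25, 13:25-14:45.
The last common window of at least 45 minutes is 13:25-14:45; a 45-minute meeting can start as late as 14:00 and still end by 14:45.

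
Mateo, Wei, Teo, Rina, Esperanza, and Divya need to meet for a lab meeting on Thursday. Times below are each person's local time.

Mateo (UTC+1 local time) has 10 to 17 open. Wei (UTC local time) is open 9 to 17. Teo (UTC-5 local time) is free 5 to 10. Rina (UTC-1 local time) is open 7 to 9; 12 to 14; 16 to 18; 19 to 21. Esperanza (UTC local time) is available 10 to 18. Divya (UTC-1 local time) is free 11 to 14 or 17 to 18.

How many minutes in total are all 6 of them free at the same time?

120

Mateo in UTC: 09:00-16:00 (subtract 1h to convert from UTC+1).
Wei in UTC: 09:00-17:00.
Teo in UTC: 10:00-15:00 (add 5h to convert from UTC-5).
Rina in UTC: 08:00-10:00, 13:00-15:00, 17:00-19:00, 20:00-22:00 (add 1h to convert from UTC-1).
Esperanza in UTC: 10:00-18:00.
Divya in UTC: 12:00-15:00, 18:00-19:00 (add 1h to convert from UTC-1).
Mateo ∩ Wei: 09:00-16:00.
Mateo ∩ Wei ∩ Teo: 10:00-15:00.
Mateo ∩ Wei ∩ Teo ∩ Rina: 13:00-15:00.
Mateo ∩ Wei ∩ Teo ∩ Rina ∩ Esperanza: 13:00-15:00.
Mateo ∩ Wei ∩ Teo ∩ Rina ∩ Esperanza ∩ Divya: 13:00-15:00.
Those are the intersection windows.
That's a single block of 120 minutes.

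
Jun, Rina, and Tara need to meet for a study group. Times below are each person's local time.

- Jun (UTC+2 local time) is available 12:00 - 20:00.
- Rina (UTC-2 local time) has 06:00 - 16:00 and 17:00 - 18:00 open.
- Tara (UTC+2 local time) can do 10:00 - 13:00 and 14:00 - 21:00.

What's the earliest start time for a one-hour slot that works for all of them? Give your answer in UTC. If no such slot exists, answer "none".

10:00

Jun in UTC: 10:00-18:00 (subtract 2h to convert from UTC+2).
Rina in UTC: 08:00-18:00, 19:00-20:00 (add 2h to convert from UTC-2).
Tara in UTC: 08:00-11:00, 12:00-19:00 (subtract 2h to convert from UTC+2).
Jun ∩ Rina: 10:00-18:00.
Jun ∩ Rina ∩ Tara: 10:00-11:00, 12:00-18:00.
Those are the intersection windows.
The first common window of at least 60 minutes is 10:00-11:00, so the earliest start is 10:00.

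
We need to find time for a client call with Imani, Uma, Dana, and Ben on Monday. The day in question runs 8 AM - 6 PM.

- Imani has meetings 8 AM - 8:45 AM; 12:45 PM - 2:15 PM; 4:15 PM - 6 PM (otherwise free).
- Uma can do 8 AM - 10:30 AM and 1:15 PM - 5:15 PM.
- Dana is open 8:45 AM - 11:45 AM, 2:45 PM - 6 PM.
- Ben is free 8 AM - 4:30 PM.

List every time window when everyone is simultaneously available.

Imani free: 08:45-12:45, 14:15-16:15 (invert busy blocks within the working day).
Uma free: 08:00-10:30, 13:15-17:15.
Dana free: 08:45-11:45, 14:45-18:00.
Ben free: 08:00-16:30.
Imani ∩ Uma: 08:45-10:30, 14:15-16:15.
Imani ∩ Uma ∩ Dana: 08:45-10:30, 14:45-16:15.
Imani ∩ Uma ∩ Dana ∩ Ben: 08:45-10:30, 14:45-16:15.

08:45-10:30, 14:45-16:15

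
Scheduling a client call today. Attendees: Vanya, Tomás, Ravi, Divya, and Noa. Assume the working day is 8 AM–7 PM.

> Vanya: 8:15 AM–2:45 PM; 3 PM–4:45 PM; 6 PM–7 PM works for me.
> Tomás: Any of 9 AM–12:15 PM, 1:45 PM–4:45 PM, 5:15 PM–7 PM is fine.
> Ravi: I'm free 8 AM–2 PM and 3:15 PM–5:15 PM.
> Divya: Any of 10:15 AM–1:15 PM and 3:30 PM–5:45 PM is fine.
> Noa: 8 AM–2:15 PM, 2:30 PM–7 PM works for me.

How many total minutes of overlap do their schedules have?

195

Vanya ∩ Tomás: 09:00-12:15, 13:45-14:45, 15:00-16:45, 18:00-19:00.
Vanya ∩ Tomás ∩ Ravi: 09:00-12:15, 13:45-14:00, 15:15-16:45.
Vanya ∩ Tomás ∩ Ravi ∩ Divya: 10:15-12:15, 15:30-16:45.
Vanya ∩ Tomás ∩ Ravi ∩ Divya ∩ Noa: 10:15-12:15, 15:30-16:45.
So the common availability across everyone is 10:15-12:15, 15:30-16:45.
Summing the common windows: 120 + 75 = 195 minutes.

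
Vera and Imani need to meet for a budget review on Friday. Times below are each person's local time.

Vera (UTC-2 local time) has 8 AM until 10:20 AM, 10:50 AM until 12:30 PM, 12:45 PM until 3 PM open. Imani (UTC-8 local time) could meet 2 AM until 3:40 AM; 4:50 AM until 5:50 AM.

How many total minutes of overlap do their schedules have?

Vera in UTC: 10:00-12:20, 12:50-14:30, 14:45-17:00 (add 2h to convert from UTC-2).
Imani in UTC: 10:00-11:40, 12:50-13:50 (add 8h to convert from UTC-8).
Vera ∩ Imani: 10:00-11:40, 12:50-13:50.
Those are the intersection windows.
Summing the common windows: 100 + 60 = 160 minutes.

160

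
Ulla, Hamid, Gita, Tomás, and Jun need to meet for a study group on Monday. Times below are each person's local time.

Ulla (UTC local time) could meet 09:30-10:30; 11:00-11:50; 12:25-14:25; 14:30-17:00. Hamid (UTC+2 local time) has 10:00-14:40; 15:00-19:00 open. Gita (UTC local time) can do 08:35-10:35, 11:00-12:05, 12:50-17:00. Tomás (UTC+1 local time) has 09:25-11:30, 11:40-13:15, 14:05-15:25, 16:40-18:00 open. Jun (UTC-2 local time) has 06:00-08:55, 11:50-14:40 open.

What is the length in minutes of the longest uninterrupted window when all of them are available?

Ulla in UTC: 09:30-10:30, 11:00-11:50, 12:25-14:25, 14:30-17:00.
Hamid in UTC: 08:00-12:40, 13:00-17:00 (subtract 2h to convert from UTC+2).
Gita in UTC: 08:35-10:35, 11:00-12:05, 12:50-17:00.
Tomás in UTC: 08:25-10:30, 10:40-12:15, 13:05-14:25, 15:40-17:00 (subtract 1h to convert from UTC+1).
Jun in UTC: 08:00-10:55, 13:50-16:40 (add 2h to convert from UTC-2).
Ulla ∩ Hamid: 09:30-10:30, 11:00-11:50, 12:25-12:40, 13:00-14:25, 14:30-17:00.
Ulla ∩ Hamid ∩ Gita: 09:30-10:30, 11:00-11:50, 13:00-14:25, 14:30-17:00.
Ulla ∩ Hamid ∩ Gita ∩ Tomás: 09:30-10:30, 11:00-11:50, 13:05-14:25, 15:40-17:00.
Ulla ∩ Hamid ∩ Gita ∩ Tomás ∩ Jun: 09:30-10:30, 13:50-14:25, 15:40-16:40.
The longest is 09:30-10:30 at 60 minutes.

60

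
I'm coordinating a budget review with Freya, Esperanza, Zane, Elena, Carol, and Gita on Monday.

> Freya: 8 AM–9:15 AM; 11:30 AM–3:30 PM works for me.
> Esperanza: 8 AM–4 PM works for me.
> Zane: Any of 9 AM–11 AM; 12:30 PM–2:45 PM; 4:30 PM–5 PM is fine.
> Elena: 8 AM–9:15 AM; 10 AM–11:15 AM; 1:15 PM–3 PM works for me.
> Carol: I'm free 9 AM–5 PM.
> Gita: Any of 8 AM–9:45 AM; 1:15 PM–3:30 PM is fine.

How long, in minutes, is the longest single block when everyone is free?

Freya ∩ Esperanza: 08:00-09:15, 11:30-15:30.
Freya ∩ Esperanza ∩ Zane: 09:00-09:15, 12:30-14:45.
Freya ∩ Esperanza ∩ Zane ∩ Elena: 09:00-09:15, 13:15-14:45.
Freya ∩ Esperanza ∩ Zane ∩ Elena ∩ Carol: 09:00-09:15, 13:15-14:45.
Freya ∩ Esperanza ∩ Zane ∩ Elena ∩ Carol ∩ Gita: 09:00-09:15, 13:15-14:45.
The longest is 13:15-14:45 at 90 minutes.

90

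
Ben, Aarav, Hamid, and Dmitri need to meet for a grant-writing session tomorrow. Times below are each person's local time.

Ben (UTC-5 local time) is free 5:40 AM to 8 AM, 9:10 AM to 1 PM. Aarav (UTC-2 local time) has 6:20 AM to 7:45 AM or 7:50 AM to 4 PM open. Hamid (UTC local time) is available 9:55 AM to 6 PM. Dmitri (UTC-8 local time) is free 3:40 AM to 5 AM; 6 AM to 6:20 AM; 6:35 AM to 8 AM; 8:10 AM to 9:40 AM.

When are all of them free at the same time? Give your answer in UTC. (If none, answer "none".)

Ben in UTC: 10:40-13:00, 14:10-18:00 (add 5h to convert from UTC-5).
Aarav in UTC: 08:20-09:45, 09:50-18:00 (add 2h to convert from UTC-2).
Hamid in UTC: 09:55-18:00.
Dmitri in UTC: 11:40-13:00, 14:00-14:20, 14:35-16:00, 16:10-17:40 (add 8h to convert from UTC-8).
Ben ∩ Aarav: 10:40-13:00, 14:10-18:00.
Ben ∩ Aarav ∩ Hamid: 10:40-13:00, 14:10-18:00.
Ben ∩ Aarav ∩ Hamid ∩ Dmitri: 11:40-13:00, 14:10-14:20, 14:35-16:00, 16:10-17:40.

11:40-13:00, 14:10-14:20, 14:35-16:00, 16:10-17:40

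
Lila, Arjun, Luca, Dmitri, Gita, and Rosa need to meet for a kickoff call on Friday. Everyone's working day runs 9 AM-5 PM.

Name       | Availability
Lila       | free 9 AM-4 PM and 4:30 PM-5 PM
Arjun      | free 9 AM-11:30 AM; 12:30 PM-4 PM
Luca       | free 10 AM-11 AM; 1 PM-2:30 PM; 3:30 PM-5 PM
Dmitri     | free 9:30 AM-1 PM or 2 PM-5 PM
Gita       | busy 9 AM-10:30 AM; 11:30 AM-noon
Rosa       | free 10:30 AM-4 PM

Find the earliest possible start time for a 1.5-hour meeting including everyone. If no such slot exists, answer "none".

none

Lila free: 09:00-16:00, 16:30-17:00.
Arjun free: 09:00-11:30, 12:30-16:00.
Luca free: 10:00-11:00, 13:00-14:30, 15:30-17:00.
Dmitri free: 09:30-13:00, 14:00-17:00.
Gita free: 10:30-11:30, 12:00-17:00 (invert busy blocks within the working day).
Rosa free: 10:30-16:00.
Lila ∩ Arjun: 09:00-11:30, 12:30-16:00.
Lila ∩ Arjun ∩ Luca: 10:00-11:00, 13:00-14:30, 15:30-16:00.
Lila ∩ Arjun ∩ Luca ∩ Dmitri: 10:00-11:00, 14:00-14:30, 15:30-16:00.
Lila ∩ Arjun ∩ Luca ∩ Dmitri ∩ Gita: 10:30-11:00, 14:00-14:30, 15:30-16:00.
Lila ∩ Arjun ∩ Luca ∩ Dmitri ∩ Gita ∩ Rosa: 10:30-11:00, 14:00-14:30, 15:30-16:00.
No common window is at least 90 minutes long.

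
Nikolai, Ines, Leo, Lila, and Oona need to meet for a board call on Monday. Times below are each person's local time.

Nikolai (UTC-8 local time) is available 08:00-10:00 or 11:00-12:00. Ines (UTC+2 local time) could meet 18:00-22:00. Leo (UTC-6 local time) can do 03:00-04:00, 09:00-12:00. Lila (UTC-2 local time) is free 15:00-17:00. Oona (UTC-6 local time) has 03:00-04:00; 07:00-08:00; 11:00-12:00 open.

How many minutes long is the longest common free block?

Nikolai in UTC: 16:00-18:00, 19:00-20:00 (add 8h to convert from UTC-8).
Ines in UTC: 16:00-20:00 (subtract 2h to convert from UTC+2).
Leo in UTC: 09:00-10:00, 15:00-18:00 (add 6h to convert from UTC-6).
Lila in UTC: 17:00-19:00 (add 2h to convert from UTC-2).
Oona in UTC: 09:00-10:00, 13:00-14:00, 17:00-18:00 (add 6h to convert from UTC-6).
Nikolai ∩ Ines: 16:00-18:00, 19:00-20:00.
Nikolai ∩ Ines ∩ Leo: 16:00-18:00.
Nikolai ∩ Ines ∩ Leo ∩ Lila: 17:00-18:00.
Nikolai ∩ Ines ∩ Leo ∩ Lila ∩ Oona: 17:00-18:00.
So the common availability across everyone is 17:00-18:00.
The longest is 17:00-18:00 at 60 minutes.

60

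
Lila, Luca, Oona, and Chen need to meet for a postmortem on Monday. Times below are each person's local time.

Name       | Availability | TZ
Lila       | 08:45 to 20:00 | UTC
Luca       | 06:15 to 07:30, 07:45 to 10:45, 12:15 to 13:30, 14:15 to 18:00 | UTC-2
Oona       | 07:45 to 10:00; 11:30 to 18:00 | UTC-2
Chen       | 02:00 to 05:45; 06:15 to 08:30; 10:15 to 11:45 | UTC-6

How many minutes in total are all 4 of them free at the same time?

Lila in UTC: 08:45-20:00.
Luca in UTC: 08:15-09:30, 09:45-12:45, 14:15-15:30, 16:15-20:00 (add 2h to convert from UTC-2).
Oona in UTC: 09:45-12:00, 13:30-20:00 (add 2h to convert from UTC-2).
Chen in UTC: 08:00-11:45, 12:15-14:30, 16:15-17:45 (add 6h to convert from UTC-6).
Lila ∩ Luca: 08:45-09:30, 09:45-12:45, 14:15-15:30, 16:15-20:00.
Lila ∩ Luca ∩ Oona: 09:45-12:00, 14:15-15:30, 16:15-20:00.
Lila ∩ Luca ∩ Oona ∩ Chen: 09:45-11:45, 14:15-14:30, 16:15-17:45.
Those are the intersection windows.
Summing the common windows: 120 + 15 + 90 = 225 minutes.

225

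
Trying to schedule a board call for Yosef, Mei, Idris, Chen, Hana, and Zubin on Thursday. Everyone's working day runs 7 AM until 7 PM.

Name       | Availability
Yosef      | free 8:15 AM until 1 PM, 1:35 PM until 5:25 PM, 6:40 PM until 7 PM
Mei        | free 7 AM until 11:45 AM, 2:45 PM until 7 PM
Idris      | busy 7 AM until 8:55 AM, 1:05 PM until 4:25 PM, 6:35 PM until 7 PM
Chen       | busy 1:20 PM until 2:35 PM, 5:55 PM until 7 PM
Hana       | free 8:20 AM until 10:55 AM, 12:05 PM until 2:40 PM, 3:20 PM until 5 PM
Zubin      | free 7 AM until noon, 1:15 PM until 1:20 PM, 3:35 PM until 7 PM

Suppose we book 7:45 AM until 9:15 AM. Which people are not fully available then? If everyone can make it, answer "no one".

Yosef free: 08:15-13:00, 13:35-17:25, 18:40-19:00.
Mei free: 07:00-11:45, 14:45-19:00.
Idris free: 08:55-13:05, 16:25-18:35 (invert busy blocks within the working day).
Chen free: 07:00-13:20, 14:35-17:55 (invert busy blocks within the working day).
Hana free: 08:20-10:55, 12:05-14:40, 15:20-17:00.
Zubin free: 07:00-12:00, 13:15-13:20, 15:35-19:00.
Yosef: not fully free for 07:45-09:15. Mei: free for 07:45-09:15. Idris: not fully free for 07:45-09:15. Chen: free for 07:45-09:15. Hana: not fully free for 07:45-09:15. Zubin: free for 07:45-09:15.

Hana, Idris, Yosef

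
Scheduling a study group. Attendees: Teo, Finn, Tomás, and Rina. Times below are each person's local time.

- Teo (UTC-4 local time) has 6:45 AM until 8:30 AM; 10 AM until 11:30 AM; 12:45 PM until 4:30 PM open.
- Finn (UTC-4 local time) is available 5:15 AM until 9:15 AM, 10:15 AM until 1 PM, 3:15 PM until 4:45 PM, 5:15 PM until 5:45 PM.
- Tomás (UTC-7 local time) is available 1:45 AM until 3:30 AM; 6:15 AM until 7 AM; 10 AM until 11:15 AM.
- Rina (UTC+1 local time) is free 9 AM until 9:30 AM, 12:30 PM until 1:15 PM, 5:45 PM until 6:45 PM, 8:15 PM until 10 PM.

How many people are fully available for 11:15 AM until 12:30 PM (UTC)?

Teo in UTC: 10:45-12:30, 14:00-15:30, 16:45-20:30 (add 4h to convert from UTC-4).
Finn in UTC: 09:15-13:15, 14:15-17:00, 19:15-20:45, 21:15-21:45 (add 4h to convert from UTC-4).
Tomás in UTC: 08:45-10:30, 13:15-14:00, 17:00-18:15 (add 7h to convert from UTC-7).
Rina in UTC: 08:00-08:30, 11:30-12:15, 16:45-17:45, 19:15-21:00 (subtract 1h to convert from UTC+1).
Teo and Finn can make the full 11:15-12:30 slot — that's 2.

2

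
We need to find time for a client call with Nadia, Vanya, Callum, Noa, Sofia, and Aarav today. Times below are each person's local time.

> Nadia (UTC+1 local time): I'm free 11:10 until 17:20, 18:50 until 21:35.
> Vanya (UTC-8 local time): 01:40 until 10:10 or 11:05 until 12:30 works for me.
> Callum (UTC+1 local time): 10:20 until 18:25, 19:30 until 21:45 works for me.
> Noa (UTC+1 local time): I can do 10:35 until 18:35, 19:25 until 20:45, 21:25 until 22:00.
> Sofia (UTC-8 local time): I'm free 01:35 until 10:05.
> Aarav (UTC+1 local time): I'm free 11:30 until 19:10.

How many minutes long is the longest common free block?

Nadia in UTC: 10:10-16:20, 17:50-20:35 (subtract 1h to convert from UTC+1).
Vanya in UTC: 09:40-18:10, 19:05-20:30 (add 8h to convert from UTC-8).
Callum in UTC: 09:20-17:25, 18:30-20:45 (subtract 1h to convert from UTC+1).
Noa in UTC: 09:35-17:35, 18:25-19:45, 20:25-21:00 (subtract 1h to convert from UTC+1).
Sofia in UTC: 09:35-18:05 (add 8h to convert from UTC-8).
Aarav in UTC: 10:30-18:10 (subtract 1h to convert from UTC+1).
Nadia ∩ Vanya: 10:10-16:20, 17:50-18:10, 19:05-20:30.
Nadia ∩ Vanya ∩ Callum: 10:10-16:20, 19:05-20:30.
Nadia ∩ Vanya ∩ Callum ∩ Noa: 10:10-16:20, 19:05-19:45, 20:25-20:30.
Nadia ∩ Vanya ∩ Callum ∩ Noa ∩ Sofia: 10:10-16:20.
Nadia ∩ Vanya ∩ Callum ∩ Noa ∩ Sofia ∩ Aarav: 10:30-16:20.
The longest is 10:30-16:20 at 350 minutes.

350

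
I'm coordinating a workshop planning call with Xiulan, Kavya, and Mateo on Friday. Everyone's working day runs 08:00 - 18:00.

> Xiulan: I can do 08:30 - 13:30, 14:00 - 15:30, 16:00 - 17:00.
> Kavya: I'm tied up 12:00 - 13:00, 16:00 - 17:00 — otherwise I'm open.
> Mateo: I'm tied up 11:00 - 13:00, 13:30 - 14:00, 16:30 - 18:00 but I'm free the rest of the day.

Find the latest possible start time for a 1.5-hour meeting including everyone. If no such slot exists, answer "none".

Xiulan free: 08:30-13:30, 14:00-15:30, 16:00-17:00.
Kavya free: 08:00-12:00, 13:00-16:00, 17:00-18:00 (invert busy blocks within the working day).
Mateo free: 08:00-11:00, 13:00-13:30, 14:00-16:30 (invert busy blocks within the working day).
Xiulan ∩ Kavya: 08:30-12:00, 13:00-13:30, 14:00-15:30.
Xiulan ∩ Kavya ∩ Mateo: 08:30-11:00, 13:00-13:30, 14:00-15:30.
The last common window of at least 90 minutes is 14:00-15:30; a 90-minute meeting can start as late as 14:00 and still end by 15:30.

14:00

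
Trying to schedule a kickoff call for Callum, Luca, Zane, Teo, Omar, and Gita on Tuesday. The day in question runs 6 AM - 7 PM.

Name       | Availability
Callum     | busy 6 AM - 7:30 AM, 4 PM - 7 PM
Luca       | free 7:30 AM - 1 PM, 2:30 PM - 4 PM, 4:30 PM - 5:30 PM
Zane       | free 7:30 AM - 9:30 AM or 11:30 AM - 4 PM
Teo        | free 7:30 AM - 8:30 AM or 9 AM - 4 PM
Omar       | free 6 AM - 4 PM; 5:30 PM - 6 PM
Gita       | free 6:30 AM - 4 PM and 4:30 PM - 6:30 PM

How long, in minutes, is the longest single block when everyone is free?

90

Callum free: 07:30-16:00 (invert busy blocks within the working day).
Luca free: 07:30-13:00, 14:30-16:00, 16:30-17:30.
Zane free: 07:30-09:30, 11:30-16:00.
Teo free: 07:30-08:30, 09:00-16:00.
Omar free: 06:00-16:00, 17:30-18:00.
Gita free: 06:30-16:00, 16:30-18:30.
Callum ∩ Luca: 07:30-13:00, 14:30-16:00.
Callum ∩ Luca ∩ Zane: 07:30-09:30, 11:30-13:00, 14:30-16:00.
Callum ∩ Luca ∩ Zane ∩ Teo: 07:30-08:30, 09:00-09:30, 11:30-13:00, 14:30-16:00.
Callum ∩ Luca ∩ Zane ∩ Teo ∩ Omar: 07:30-08:30, 09:00-09:30, 11:30-13:00, 14:30-16:00.
Callum ∩ Luca ∩ Zane ∩ Teo ∩ Omar ∩ Gita: 07:30-08:30, 09:00-09:30, 11:30-13:00, 14:30-16:00.
Those are the intersection windows.
The longest is 11:30-13:00 at 90 minutes.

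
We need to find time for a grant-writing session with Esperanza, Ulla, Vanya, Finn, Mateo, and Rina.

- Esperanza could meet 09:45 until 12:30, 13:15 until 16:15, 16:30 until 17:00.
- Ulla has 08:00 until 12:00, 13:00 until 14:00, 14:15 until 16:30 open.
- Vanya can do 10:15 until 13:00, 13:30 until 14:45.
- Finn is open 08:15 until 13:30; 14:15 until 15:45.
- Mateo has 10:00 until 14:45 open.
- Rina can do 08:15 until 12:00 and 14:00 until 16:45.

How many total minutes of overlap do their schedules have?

Esperanza ∩ Ulla: 09:45-12:00, 13:15-14:00, 14:15-16:15.
Esperanza ∩ Ulla ∩ Vanya: 10:15-12:00, 13:30-14:00, 14:15-14:45.
Esperanza ∩ Ulla ∩ Vanya ∩ Finn: 10:15-12:00, 14:15-14:45.
Esperanza ∩ Ulla ∩ Vanya ∩ Finn ∩ Mateo: 10:15-12:00, 14:15-14:45.
Esperanza ∩ Ulla ∩ Vanya ∩ Finn ∩ Mateo ∩ Rina: 10:15-12:00, 14:15-14:45.
So the common availability across everyone is 10:15-12:00, 14:15-14:45.
Summing the common windows: 105 + 30 = 135 minutes.

135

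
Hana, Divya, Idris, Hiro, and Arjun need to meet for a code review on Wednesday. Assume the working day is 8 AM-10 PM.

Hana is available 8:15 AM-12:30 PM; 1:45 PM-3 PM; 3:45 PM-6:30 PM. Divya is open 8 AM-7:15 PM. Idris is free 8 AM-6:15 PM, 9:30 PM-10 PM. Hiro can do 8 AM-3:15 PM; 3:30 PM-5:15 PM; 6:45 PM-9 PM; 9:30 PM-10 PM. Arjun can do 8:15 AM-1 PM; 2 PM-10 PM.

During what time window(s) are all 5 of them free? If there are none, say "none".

Hana ∩ Divya: 08:15-12:30, 13:45-15:00, 15:45-18:30.
Hana ∩ Divya ∩ Idris: 08:15-12:30, 13:45-15:00, 15:45-18:15.
Hana ∩ Divya ∩ Idris ∩ Hiro: 08:15-12:30, 13:45-15:00, 15:45-17:15.
Hana ∩ Divya ∩ Idris ∩ Hiro ∩ Arjun: 08:15-12:30, 14:00-15:00, 15:45-17:15.
So the common availability across everyone is 08:15-12:30, 14:00-15:00, 15:45-17:15.

08:15-12:30, 14:00-15:00, 15:45-17:15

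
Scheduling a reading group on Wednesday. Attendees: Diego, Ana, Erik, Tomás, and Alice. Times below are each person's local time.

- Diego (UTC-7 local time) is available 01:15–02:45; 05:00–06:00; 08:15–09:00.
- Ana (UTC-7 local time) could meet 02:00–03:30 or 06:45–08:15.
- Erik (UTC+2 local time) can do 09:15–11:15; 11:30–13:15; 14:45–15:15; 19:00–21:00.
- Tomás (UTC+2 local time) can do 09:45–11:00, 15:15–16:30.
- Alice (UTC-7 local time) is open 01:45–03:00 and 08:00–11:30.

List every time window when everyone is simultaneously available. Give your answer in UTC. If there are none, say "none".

Diego in UTC: 08:15-09:45, 12:00-13:00, 15:15-16:00 (add 7h to convert from UTC-7).
Ana in UTC: 09:00-10:30, 13:45-15:15 (add 7h to convert from UTC-7).
Erik in UTC: 07:15-09:15, 09:30-11:15, 12:45-13:15, 17:00-19:00 (subtract 2h to convert from UTC+2).
Tomás in UTC: 07:45-09:00, 13:15-14:30 (subtract 2h to convert from UTC+2).
Alice in UTC: 08:45-10:00, 15:00-18:30 (add 7h to convert from UTC-7).
Diego ∩ Ana: 09:00-09:45.
Diego ∩ Ana ∩ Erik: 09:00-09:15, 09:30-09:45.
Diego ∩ Ana ∩ Erik ∩ Tomás: ∅.
Diego ∩ Ana ∩ Erik ∩ Tomás ∩ Alice: ∅.
There is no time when everyone is free.

none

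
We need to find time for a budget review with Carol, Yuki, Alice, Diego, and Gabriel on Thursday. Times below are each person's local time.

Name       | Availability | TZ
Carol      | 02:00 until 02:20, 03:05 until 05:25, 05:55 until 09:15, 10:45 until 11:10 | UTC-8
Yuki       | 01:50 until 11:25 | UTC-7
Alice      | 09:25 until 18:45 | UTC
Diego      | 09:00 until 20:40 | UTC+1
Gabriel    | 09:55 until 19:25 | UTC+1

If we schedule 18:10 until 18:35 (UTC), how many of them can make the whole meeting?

2

Carol in UTC: 10:00-10:20, 11:05-13:25, 13:55-17:15, 18:45-19:10 (add 8h to convert from UTC-8).
Yuki in UTC: 08:50-18:25 (add 7h to convert from UTC-7).
Alice in UTC: 09:25-18:45.
Diego in UTC: 08:00-19:40 (subtract 1h to convert from UTC+1).
Gabriel in UTC: 08:55-18:25 (subtract 1h to convert from UTC+1).
Alice and Diego can make the full 18:10-18:35 slot — that's 2.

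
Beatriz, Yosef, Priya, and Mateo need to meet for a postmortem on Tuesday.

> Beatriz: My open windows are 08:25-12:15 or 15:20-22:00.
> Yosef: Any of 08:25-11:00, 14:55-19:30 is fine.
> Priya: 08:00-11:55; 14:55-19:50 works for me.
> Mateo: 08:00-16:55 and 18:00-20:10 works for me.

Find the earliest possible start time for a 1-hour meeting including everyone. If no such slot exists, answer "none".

Beatriz ∩ Yosef: 08:25-11:00, 15:20-19:30.
Beatriz ∩ Yosef ∩ Priya: 08:25-11:00, 15:20-19:30.
Beatriz ∩ Yosef ∩ Priya ∩ Mateo: 08:25-11:00, 15:20-16:55, 18:00-19:30.
The first common window of at least 60 minutes is 08:25-11:00, so the earliest start is 08:25.

08:25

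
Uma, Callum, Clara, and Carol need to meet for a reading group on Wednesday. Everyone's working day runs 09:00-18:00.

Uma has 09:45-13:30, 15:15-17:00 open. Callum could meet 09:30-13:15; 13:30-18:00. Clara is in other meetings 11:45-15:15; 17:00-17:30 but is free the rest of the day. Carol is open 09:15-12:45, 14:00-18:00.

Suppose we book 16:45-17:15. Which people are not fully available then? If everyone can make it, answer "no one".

Uma free: 09:45-13:30, 15:15-17:00.
Callum free: 09:30-13:15, 13:30-18:00.
Clara free: 09:00-11:45, 15:15-17:00, 17:30-18:00 (invert busy blocks within the working day).
Carol free: 09:15-12:45, 14:00-18:00.
Uma: not fully free for 16:45-17:15. Callum: free for 16:45-17:15. Clara: not fully free for 16:45-17:15. Carol: free for 16:45-17:15.

Clara, Uma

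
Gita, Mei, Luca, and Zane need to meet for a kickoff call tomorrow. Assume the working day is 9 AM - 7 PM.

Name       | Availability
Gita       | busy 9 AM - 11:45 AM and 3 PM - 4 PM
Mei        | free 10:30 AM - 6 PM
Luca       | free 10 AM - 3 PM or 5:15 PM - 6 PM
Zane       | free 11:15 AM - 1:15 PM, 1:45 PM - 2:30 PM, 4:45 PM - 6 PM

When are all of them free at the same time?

11:45-13:15, 13:45-14:30, 17:15-18:00

Gita free: 11:45-15:00, 16:00-19:00 (invert busy blocks within the working day).
Mei free: 10:30-18:00.
Luca free: 10:00-15:00, 17:15-18:00.
Zane free: 11:15-13:15, 13:45-14:30, 16:45-18:00.
Gita ∩ Mei: 11:45-15:00, 16:00-18:00.
Gita ∩ Mei ∩ Luca: 11:45-15:00, 17:15-18:00.
Gita ∩ Mei ∩ Luca ∩ Zane: 11:45-13:15, 13:45-14:30, 17:15-18:00.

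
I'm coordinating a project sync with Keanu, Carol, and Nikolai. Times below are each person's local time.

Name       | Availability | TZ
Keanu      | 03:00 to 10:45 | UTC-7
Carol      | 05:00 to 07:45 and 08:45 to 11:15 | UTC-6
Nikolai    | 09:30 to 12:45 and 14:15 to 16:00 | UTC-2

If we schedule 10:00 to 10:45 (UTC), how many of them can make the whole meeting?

Keanu in UTC: 10:00-17:45 (add 7h to convert from UTC-7).
Carol in UTC: 11:00-13:45, 14:45-17:15 (add 6h to convert from UTC-6).
Nikolai in UTC: 11:30-14:45, 16:15-18:00 (add 2h to convert from UTC-2).
Keanu can make the full 10:00-10:45 slot — that's 1.

1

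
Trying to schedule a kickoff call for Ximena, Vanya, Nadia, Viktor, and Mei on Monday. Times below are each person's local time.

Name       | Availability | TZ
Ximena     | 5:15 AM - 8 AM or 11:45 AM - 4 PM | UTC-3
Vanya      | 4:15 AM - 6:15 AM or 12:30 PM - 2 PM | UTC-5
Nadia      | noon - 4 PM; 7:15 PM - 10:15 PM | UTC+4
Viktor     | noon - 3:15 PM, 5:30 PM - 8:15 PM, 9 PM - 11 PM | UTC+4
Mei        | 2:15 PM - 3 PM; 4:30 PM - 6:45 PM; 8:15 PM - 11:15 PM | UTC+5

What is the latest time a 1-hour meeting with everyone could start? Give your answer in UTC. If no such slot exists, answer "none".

none

Ximena in UTC: 08:15-11:00, 14:45-19:00 (add 3h to convert from UTC-3).
Vanya in UTC: 09:15-11:15, 17:30-19:00 (add 5h to convert from UTC-5).
Nadia in UTC: 08:00-12:00, 15:15-18:15 (subtract 4h to convert from UTC+4).
Viktor in UTC: 08:00-11:15, 13:30-16:15, 17:00-19:00 (subtract 4h to convert from UTC+4).
Mei in UTC: 09:15-10:00, 11:30-13:45, 15:15-18:15 (subtract 5h to convert from UTC+5).
Ximena ∩ Vanya: 09:15-11:00, 17:30-19:00.
Ximena ∩ Vanya ∩ Nadia: 09:15-11:00, 17:30-18:15.
Ximena ∩ Vanya ∩ Nadia ∩ Viktor: 09:15-11:00, 17:30-18:15.
Ximena ∩ Vanya ∩ Nadia ∩ Viktor ∩ Mei: 09:15-10:00, 17:30-18:15.
Those are the intersection windows.
No common window is at least 60 minutes long.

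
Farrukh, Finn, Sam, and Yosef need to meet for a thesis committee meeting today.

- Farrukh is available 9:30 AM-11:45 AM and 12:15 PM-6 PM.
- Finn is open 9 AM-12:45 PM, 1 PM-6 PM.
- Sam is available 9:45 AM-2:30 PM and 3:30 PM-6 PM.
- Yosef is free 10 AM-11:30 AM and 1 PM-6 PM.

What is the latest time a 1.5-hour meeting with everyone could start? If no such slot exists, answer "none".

Farrukh ∩ Finn: 09:30-11:45, 12:15-12:45, 13:00-18:00.
Farrukh ∩ Finn ∩ Sam: 09:45-11:45, 12:15-12:45, 13:00-14:30, 15:30-18:00.
Farrukh ∩ Finn ∩ Sam ∩ Yosef: 10:00-11:30, 13:00-14:30, 15:30-18:00.
So the common availability across everyone is 10:00-11:30, 13:00-14:30, 15:30-18:00.
The last common window of at least 90 minutes is 15:30-18:00; a 90-minute meeting can start as late as 16:30 and still end by 18:00.

16:30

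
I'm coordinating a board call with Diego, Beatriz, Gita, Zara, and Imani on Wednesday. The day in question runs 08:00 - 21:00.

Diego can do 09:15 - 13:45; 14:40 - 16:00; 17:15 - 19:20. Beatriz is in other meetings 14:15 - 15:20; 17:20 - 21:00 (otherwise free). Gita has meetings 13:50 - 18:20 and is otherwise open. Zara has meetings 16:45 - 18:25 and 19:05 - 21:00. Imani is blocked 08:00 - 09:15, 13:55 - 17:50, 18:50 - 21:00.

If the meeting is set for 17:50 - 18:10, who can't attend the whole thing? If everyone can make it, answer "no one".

Diego free: 09:15-13:45, 14:40-16:00, 17:15-19:20.
Beatriz free: 08:00-14:15, 15:20-17:20 (invert busy blocks within the working day).
Gita free: 08:00-13:50, 18:20-21:00 (invert busy blocks within the working day).
Zara free: 08:00-16:45, 18:25-19:05 (invert busy blocks within the working day).
Imani free: 09:15-13:55, 17:50-18:50 (invert busy blocks within the working day).
Diego: free for 17:50-18:10. Beatriz: not fully free for 17:50-18:10. Gita: not fully free for 17:50-18:10. Zara: not fully free for 17:50-18:10. Imani: free for 17:50-18:10.

Beatriz, Gita, Zara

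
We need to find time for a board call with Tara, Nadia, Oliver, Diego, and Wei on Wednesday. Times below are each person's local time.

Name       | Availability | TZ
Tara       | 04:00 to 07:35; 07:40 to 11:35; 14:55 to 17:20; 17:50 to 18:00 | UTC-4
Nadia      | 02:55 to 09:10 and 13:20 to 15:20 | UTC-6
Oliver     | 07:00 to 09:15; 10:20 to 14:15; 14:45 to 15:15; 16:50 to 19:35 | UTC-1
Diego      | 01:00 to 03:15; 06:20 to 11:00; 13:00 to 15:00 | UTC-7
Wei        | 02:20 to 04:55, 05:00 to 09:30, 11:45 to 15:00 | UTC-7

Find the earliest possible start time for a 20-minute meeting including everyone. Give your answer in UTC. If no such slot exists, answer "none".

Tara in UTC: 08:00-11:35, 11:40-15:35, 18:55-21:20, 21:50-22:00 (add 4h to convert from UTC-4).
Nadia in UTC: 08:55-15:10, 19:20-21:20 (add 6h to convert from UTC-6).
Oliver in UTC: 08:00-10:15, 11:20-15:15, 15:45-16:15, 17:50-20:35 (add 1h to convert from UTC-1).
Diego in UTC: 08:00-10:15, 13:20-18:00, 20:00-22:00 (add 7h to convert from UTC-7).
Wei in UTC: 09:20-11:55, 12:00-16:30, 18:45-22:00 (add 7h to convert from UTC-7).
Tara ∩ Nadia: 08:55-11:35, 11:40-15:10, 19:20-21:20.
Tara ∩ Nadia ∩ Oliver: 08:55-10:15, 11:20-11:35, 11:40-15:10, 19:20-20:35.
Tara ∩ Nadia ∩ Oliver ∩ Diego: 08:55-10:15, 13:20-15:10, 20:00-20:35.
Tara ∩ Nadia ∩ Oliver ∩ Diego ∩ Wei: 09:20-10:15, 13:20-15:10, 20:00-20:35.
The first common window of at least 20 minutes is 09:20-10:15, so the earliest start is 09:20.

09:20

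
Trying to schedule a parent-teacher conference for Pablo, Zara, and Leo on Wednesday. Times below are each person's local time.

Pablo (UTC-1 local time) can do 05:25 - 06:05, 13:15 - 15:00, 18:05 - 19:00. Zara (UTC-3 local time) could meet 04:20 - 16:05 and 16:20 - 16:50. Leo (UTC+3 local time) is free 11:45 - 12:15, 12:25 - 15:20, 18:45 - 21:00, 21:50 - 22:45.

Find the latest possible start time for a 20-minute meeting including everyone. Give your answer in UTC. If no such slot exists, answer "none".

19:25

Pablo in UTC: 06:25-07:05, 14:15-16:00, 19:05-20:00 (add 1h to convert from UTC-1).
Zara in UTC: 07:20-19:05, 19:20-19:50 (add 3h to convert from UTC-3).
Leo in UTC: 08:45-09:15, 09:25-12:20, 15:45-18:00, 18:50-19:45 (subtract 3h to convert from UTC+3).
Pablo ∩ Zara: 14:15-16:00, 19:20-19:50.
Pablo ∩ Zara ∩ Leo: 15:45-16:00, 19:20-19:45.
So the common availability across everyone is 15:45-16:00, 19:20-19:45.
The last common window of at least 20 minutes is 19:20-19:45; a 20-minute meeting can start as late as 19:25 and still end by 19:45.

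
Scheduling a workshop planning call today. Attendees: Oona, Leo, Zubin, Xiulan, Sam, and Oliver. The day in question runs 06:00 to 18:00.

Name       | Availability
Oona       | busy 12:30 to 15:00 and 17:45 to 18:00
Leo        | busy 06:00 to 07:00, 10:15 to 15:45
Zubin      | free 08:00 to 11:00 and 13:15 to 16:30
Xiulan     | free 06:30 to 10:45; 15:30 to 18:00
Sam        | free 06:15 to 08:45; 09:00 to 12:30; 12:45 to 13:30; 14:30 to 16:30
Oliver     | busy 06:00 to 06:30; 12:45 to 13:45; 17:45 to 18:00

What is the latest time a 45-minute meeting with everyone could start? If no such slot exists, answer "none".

Oona free: 06:00-12:30, 15:00-17:45 (invert busy blocks within the working day).
Leo free: 07:00-10:15, 15:45-18:00 (invert busy blocks within the working day).
Zubin free: 08:00-11:00, 13:15-16:30.
Xiulan free: 06:30-10:45, 15:30-18:00.
Sam free: 06:15-08:45, 09:00-12:30, 12:45-13:30, 14:30-16:30.
Oliver free: 06:30-12:45, 13:45-17:45 (invert busy blocks within the working day).
Oona ∩ Leo: 07:00-10:15, 15:45-17:45.
Oona ∩ Leo ∩ Zubin: 08:00-10:15, 15:45-16:30.
Oona ∩ Leo ∩ Zubin ∩ Xiulan: 08:00-10:15, 15:45-16:30.
Oona ∩ Leo ∩ Zubin ∩ Xiulan ∩ Sam: 08:00-08:45, 09:00-10:15, 15:45-16:30.
Oona ∩ Leo ∩ Zubin ∩ Xiulan ∩ Sam ∩ Oliver: 08:00-08:45, 09:00-10:15, 15:45-16:30.
The last common window of at least 45 minutes is 15:45-16:30; a 45-minute meeting can start as late as 15:45 and still end by 16:30.

15:45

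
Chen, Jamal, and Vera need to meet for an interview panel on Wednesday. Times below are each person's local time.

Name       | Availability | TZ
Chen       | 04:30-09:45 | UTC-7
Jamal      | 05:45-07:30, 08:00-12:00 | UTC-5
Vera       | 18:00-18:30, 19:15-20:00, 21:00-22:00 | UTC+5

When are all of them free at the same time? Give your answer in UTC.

Chen in UTC: 11:30-16:45 (add 7h to convert from UTC-7).
Jamal in UTC: 10:45-12:30, 13:00-17:00 (add 5h to convert from UTC-5).
Vera in UTC: 13:00-13:30, 14:15-15:00, 16:00-17:00 (subtract 5h to convert from UTC+5).
Chen ∩ Jamal: 11:30-12:30, 13:00-16:45.
Chen ∩ Jamal ∩ Vera: 13:00-13:30, 14:15-15:00, 16:00-16:45.

13:00-13:30, 14:15-15:00, 16:00-16:45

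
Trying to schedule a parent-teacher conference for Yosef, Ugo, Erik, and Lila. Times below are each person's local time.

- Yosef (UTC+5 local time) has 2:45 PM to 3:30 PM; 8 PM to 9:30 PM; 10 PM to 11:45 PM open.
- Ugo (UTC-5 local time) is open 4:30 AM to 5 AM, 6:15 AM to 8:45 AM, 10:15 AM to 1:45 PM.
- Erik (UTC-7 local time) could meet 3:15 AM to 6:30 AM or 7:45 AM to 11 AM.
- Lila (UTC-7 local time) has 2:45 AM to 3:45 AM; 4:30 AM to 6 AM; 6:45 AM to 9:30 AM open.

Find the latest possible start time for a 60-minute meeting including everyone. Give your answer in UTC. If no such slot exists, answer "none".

Yosef in UTC: 09:45-10:30, 15:00-16:30, 17:00-18:45 (subtract 5h to convert from UTC+5).
Ugo in UTC: 09:30-10:00, 11:15-13:45, 15:15-18:45 (add 5h to convert from UTC-5).
Erik in UTC: 10:15-13:30, 14:45-18:00 (add 7h to convert from UTC-7).
Lila in UTC: 09:45-10:45, 11:30-13:00, 13:45-16:30 (add 7h to convert from UTC-7).
Yosef ∩ Ugo: 09:45-10:00, 15:15-16:30, 17:00-18:45.
Yosef ∩ Ugo ∩ Erik: 15:15-16:30, 17:00-18:00.
Yosef ∩ Ugo ∩ Erik ∩ Lila: 15:15-16:30.
Those are the intersection windows.
The last common window of at least 60 minutes is 15:15-16:30; a 60-minute meeting can start as late as 15:30 and still end by 16:30.

15:30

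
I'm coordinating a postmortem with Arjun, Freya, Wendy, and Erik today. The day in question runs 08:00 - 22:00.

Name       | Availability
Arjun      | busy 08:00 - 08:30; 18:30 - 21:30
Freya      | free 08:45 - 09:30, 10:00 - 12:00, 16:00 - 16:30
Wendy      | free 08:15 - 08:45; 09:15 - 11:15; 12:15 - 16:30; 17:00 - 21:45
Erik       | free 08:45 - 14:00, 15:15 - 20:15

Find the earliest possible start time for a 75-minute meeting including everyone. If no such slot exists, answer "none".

Arjun free: 08:30-18:30, 21:30-22:00 (invert busy blocks within the working day).
Freya free: 08:45-09:30, 10:00-12:00, 16:00-16:30.
Wendy free: 08:15-08:45, 09:15-11:15, 12:15-16:30, 17:00-21:45.
Erik free: 08:45-14:00, 15:15-20:15.
Arjun ∩ Freya: 08:45-09:30, 10:00-12:00, 16:00-16:30.
Arjun ∩ Freya ∩ Wendy: 09:15-09:30, 10:00-11:15, 16:00-16:30.
Arjun ∩ Freya ∩ Wendy ∩ Erik: 09:15-09:30, 10:00-11:15, 16:00-16:30.
The first common window of at least 75 minutes is 10:00-11:15, so the earliest start is 10:00.

10:00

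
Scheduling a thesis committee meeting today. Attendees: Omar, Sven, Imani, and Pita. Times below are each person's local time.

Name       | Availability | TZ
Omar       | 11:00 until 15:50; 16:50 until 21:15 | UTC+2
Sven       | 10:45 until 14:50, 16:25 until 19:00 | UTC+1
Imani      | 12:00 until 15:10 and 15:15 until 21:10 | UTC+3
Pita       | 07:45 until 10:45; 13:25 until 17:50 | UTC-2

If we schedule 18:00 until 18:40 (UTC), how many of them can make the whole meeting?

Omar in UTC: 09:00-13:50, 14:50-19:15 (subtract 2h to convert from UTC+2).
Sven in UTC: 09:45-13:50, 15:25-18:00 (subtract 1h to convert from UTC+1).
Imani in UTC: 09:00-12:10, 12:15-18:10 (subtract 3h to convert from UTC+3).
Pita in UTC: 09:45-12:45, 15:25-19:50 (add 2h to convert from UTC-2).
Omar and Pita can make the full 18:00-18:40 slot — that's 2.

2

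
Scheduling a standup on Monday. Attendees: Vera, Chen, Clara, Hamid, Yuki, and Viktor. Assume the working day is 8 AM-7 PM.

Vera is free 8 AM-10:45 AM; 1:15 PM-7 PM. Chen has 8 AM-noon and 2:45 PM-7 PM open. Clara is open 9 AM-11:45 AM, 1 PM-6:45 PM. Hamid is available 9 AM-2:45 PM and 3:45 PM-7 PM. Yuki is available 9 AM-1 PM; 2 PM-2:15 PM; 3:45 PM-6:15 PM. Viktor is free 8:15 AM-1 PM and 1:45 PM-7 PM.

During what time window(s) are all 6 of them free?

09:00-10:45, 15:45-18:15

Vera ∩ Chen: 08:00-10:45, 14:45-19:00.
Vera ∩ Chen ∩ Clara: 09:00-10:45, 14:45-18:45.
Vera ∩ Chen ∩ Clara ∩ Hamid: 09:00-10:45, 15:45-18:45.
Vera ∩ Chen ∩ Clara ∩ Hamid ∩ Yuki: 09:00-10:45, 15:45-18:15.
Vera ∩ Chen ∩ Clara ∩ Hamid ∩ Yuki ∩ Viktor: 09:00-10:45, 15:45-18:15.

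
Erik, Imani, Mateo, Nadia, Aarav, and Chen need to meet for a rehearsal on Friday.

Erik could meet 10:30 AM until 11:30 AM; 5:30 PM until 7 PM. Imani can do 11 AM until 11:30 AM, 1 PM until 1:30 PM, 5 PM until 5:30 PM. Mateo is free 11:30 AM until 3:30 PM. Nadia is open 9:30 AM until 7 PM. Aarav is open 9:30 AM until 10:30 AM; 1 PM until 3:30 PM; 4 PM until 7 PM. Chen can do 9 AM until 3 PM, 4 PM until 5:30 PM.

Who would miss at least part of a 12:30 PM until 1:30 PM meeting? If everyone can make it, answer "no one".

Aarav, Erik, Imani

Erik: not fully free for 12:30-13:30. Imani: not fully free for 12:30-13:30. Mateo: free for 12:30-13:30. Nadia: free for 12:30-13:30. Aarav: not fully free for 12:30-13:30. Chen: free for 12:30-13:30.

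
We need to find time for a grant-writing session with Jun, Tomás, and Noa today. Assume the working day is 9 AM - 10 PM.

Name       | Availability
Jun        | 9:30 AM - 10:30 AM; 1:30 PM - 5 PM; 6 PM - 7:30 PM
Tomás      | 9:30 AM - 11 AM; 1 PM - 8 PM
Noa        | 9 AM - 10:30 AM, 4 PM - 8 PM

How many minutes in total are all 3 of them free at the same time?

210

Jun ∩ Tomás: 09:30-10:30, 13:30-17:00, 18:00-19:30.
Jun ∩ Tomás ∩ Noa: 09:30-10:30, 16:00-17:00, 18:00-19:30.
Summing the common windows: 60 + 60 + 90 = 210 minutes.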